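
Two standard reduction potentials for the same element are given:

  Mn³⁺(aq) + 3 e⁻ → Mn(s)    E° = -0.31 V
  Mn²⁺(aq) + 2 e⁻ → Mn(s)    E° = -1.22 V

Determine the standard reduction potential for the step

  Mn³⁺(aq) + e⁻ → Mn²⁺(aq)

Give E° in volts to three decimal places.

+1.510 V

Sequential free energies add, so n₃E°₃ = n₁E°₁ + n₂E°₂.
With n₃ = 3, and the known step contributing 2×(-1.22) V, the unknown satisfies 1·E° = 3×(-0.31) − 2×(-1.22) = +1.510.
E° = +1.510 / 1 = +1.510 V.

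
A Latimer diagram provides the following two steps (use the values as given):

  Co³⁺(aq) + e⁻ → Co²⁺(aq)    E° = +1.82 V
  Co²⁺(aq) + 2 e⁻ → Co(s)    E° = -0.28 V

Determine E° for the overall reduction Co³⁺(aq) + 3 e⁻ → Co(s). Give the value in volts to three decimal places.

Adding the free-energy changes (−nFE°) of the two steps gives −n₃FE°₃ = −n₁FE°₁ − n₂FE°₂.
E°₃ = (1×+1.82 + 2×-0.28) / 3 = (+1.260) / 3 = +0.420 V.

+0.420 V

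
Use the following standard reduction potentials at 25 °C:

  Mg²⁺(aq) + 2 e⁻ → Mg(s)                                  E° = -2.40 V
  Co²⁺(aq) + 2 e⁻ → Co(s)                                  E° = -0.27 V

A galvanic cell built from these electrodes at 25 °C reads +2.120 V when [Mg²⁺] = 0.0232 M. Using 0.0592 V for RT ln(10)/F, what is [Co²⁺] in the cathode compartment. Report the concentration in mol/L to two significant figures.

Co²⁺/Co is the cathode, Mg²⁺/Mg the anode: E°cell = +2.13 V, n = 2.
Overall reaction: Co²⁺(aq) + Mg(s) → Co(s) + Mg²⁺(aq); Q = [Mg²⁺]^1/[Co²⁺]^1.
From E = E° − (0.0592/n) log Q: log Q = (E° − E)·n/0.0592 = (+2.13 − (+2.120))·2/0.0592 = 0.3378.
So 1·log[Co²⁺] = 1·log(0.0232) − log Q = -1.6345 − (0.3378) = -1.9723; [Co²⁺] = 10^(-1.9723) ≈ 0.011 M.

0.011 M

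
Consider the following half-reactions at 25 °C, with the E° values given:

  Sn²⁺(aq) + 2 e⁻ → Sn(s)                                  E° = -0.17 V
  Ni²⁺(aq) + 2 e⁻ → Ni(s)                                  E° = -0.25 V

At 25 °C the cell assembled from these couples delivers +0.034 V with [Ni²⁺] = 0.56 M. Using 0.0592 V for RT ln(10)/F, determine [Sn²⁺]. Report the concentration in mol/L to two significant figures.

0.016 M

Sn²⁺/Sn is the cathode, Ni²⁺/Ni the anode: E°cell = +0.08 V, n = 2.
Overall reaction: Sn²⁺(aq) + Ni(s) → Sn(s) + Ni²⁺(aq); Q = [Ni²⁺]^1/[Sn²⁺]^1.
From E = E° − (0.0592/n) log Q: log Q = (E° − E)·n/0.0592 = (+0.08 − (+0.034))·2/0.0592 = 1.5541.
So 1·log[Sn²⁺] = 1·log(0.56) − log Q = -0.2518 − (1.5541) = -1.8059; [Sn²⁺] = 10^(-1.8059) ≈ 0.016 M.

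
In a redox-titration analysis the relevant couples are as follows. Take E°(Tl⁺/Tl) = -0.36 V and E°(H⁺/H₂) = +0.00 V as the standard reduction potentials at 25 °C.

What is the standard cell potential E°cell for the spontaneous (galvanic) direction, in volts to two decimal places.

The H⁺/H₂ couple has the higher reduction potential, so it is the cathode; Tl⁺/Tl is oxidised at the anode.
E°cell = E°(cathode) − E°(anode) = (+0.00) − (-0.36) = +0.36 V.

+0.36 V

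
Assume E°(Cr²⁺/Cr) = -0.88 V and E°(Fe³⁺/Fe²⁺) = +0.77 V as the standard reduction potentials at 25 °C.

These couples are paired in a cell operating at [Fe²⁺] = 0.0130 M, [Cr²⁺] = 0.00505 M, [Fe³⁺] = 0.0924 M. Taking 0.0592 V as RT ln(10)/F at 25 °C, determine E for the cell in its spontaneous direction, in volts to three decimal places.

+1.768 V

Fe³⁺/Fe²⁺ is the cathode (higher E°), Cr²⁺/Cr the anode: E°cell = +0.77 − (-0.88) = +1.65 V, n = 2.
Overall: 2 Fe³⁺(aq) + Cr(s) → 2 Fe²⁺(aq) + Cr²⁺(aq)
Q = [Fe²⁺]^2·[Cr²⁺] / ([Fe³⁺]^2); log Q = -4.000.
E = E° − (0.0592/n) log Q = +1.65 − (0.0592/2)(-4.000) = +1.768 V.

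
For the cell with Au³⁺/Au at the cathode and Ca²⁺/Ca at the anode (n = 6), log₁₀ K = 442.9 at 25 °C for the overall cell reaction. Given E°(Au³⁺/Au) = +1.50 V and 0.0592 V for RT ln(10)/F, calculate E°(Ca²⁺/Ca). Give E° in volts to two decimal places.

-2.87 V

E°cell = (0.0592/n)·log K = (0.0592/6)(442.9) = +4.370 V.
Since Au³⁺/Au is the cathode and Ca²⁺/Ca the anode, E°cell = E°(Au³⁺/Au) − E°(Ca²⁺/Ca).
So E°(Ca²⁺/Ca) = E°(Au³⁺/Au) − E°cell = (+1.50) − (+4.370) = -2.87 V.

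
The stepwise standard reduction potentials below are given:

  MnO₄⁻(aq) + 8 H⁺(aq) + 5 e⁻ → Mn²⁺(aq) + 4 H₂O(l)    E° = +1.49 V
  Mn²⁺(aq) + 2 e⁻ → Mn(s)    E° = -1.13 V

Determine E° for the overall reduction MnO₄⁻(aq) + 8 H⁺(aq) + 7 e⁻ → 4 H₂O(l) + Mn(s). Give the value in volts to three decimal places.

+0.741 V

Since ΔG° = −nFE° is additive over sequential reductions, n₃E°₃ = n₁E°₁ + n₂E°₂.
E°₃ = (5×+1.49 + 2×-1.13) / 7 = (+5.190) / 7 = +0.741 V.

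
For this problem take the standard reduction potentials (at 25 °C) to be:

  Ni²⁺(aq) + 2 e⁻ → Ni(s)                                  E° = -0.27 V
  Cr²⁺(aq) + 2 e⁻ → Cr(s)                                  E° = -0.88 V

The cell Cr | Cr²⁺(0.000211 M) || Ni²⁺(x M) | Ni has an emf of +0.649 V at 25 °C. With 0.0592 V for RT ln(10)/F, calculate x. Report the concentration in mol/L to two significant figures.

0.0044 M

Ni²⁺/Ni is the cathode, Cr²⁺/Cr the anode: E°cell = +0.61 V, n = 2.
Overall reaction: Ni²⁺(aq) + Cr(s) → Ni(s) + Cr²⁺(aq); Q = [Cr²⁺]^1/[Ni²⁺]^1.
From E = E° − (0.0592/n) log Q: log Q = (E° − E)·n/0.0592 = (+0.61 − (+0.649))·2/0.0592 = -1.3176.
So 1·log[Ni²⁺] = 1·log(0.000211) − log Q = -3.6757 − (-1.3176) = -2.3581; [Ni²⁺] = 10^(-2.3581) ≈ 0.0044 M.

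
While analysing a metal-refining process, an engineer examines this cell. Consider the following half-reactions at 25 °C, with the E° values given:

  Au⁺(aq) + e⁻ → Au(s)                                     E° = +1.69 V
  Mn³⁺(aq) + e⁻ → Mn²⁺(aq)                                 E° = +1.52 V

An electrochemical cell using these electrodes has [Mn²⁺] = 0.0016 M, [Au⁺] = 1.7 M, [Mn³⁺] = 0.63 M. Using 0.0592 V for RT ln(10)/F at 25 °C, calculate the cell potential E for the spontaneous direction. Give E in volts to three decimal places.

+0.030 V

Au⁺/Au is the cathode (higher E°), Mn³⁺/Mn²⁺ the anode: E°cell = +1.69 − (+1.52) = +0.17 V, n = 1.
Overall: Au⁺(aq) + Mn²⁺(aq) → Au(s) + Mn³⁺(aq)
Q = [Mn³⁺] / ([Au⁺]·[Mn²⁺]); log Q = 2.365.
E = E° − (0.0592/n) log Q = +0.17 − (0.0592/1)(2.365) = +0.030 V.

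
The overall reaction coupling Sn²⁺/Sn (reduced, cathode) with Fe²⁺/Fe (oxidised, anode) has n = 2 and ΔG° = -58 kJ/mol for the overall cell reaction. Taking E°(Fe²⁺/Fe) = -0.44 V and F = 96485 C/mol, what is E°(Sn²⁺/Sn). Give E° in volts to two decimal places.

E°cell = −ΔG°/(nF) = −(-58×10³)/((2)(96485)) = +0.301 V.
Since Sn²⁺/Sn is the cathode and Fe²⁺/Fe the anode, E°cell = E°(Sn²⁺/Sn) − E°(Fe²⁺/Fe).
So E°(Sn²⁺/Sn) = E°cell + E°(Fe²⁺/Fe) = +0.301 + (-0.44) = -0.14 V.

-0.14 V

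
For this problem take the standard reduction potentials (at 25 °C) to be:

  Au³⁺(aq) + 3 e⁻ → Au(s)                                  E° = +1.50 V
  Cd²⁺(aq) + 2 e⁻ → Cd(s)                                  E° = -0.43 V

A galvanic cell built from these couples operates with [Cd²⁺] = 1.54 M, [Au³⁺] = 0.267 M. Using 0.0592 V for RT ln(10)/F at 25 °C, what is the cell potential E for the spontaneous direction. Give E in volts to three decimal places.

+1.913 V

Au³⁺/Au is the cathode (higher E°), Cd²⁺/Cd the anode: E°cell = +1.50 − (-0.43) = +1.93 V, n = 6.
Overall: 2 Au³⁺(aq) + 3 Cd(s) → 2 Au(s) + 3 Cd²⁺(aq)
Q = [Cd²⁺]^3 / ([Au³⁺]^2); log Q = 1.710.
E = E° − (0.0592/n) log Q = +1.93 − (0.0592/6)(1.710) = +1.913 V.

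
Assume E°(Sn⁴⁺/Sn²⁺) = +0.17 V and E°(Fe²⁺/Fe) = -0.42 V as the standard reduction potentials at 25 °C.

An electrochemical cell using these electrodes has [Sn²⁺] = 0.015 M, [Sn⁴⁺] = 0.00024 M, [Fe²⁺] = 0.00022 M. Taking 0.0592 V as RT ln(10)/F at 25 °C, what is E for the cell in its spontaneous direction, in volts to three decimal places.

+0.645 V

Sn⁴⁺/Sn²⁺ is the cathode (higher E°), Fe²⁺/Fe the anode: E°cell = +0.17 − (-0.42) = +0.59 V, n = 2.
Overall: Sn⁴⁺(aq) + Fe(s) → Sn²⁺(aq) + Fe²⁺(aq)
Q = [Sn²⁺]·[Fe²⁺] / ([Sn⁴⁺]); log Q = -1.862.
E = E° − (0.0592/n) log Q = +0.59 − (0.0592/2)(-1.862) = +0.645 V.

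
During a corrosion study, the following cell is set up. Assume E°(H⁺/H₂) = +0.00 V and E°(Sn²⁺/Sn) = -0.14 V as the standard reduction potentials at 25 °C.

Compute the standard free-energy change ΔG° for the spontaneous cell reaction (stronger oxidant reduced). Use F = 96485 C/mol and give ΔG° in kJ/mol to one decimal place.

-27.0 kJ/mol

H⁺/H₂ (E° = +0.00 V) is the cathode; Sn²⁺/Sn (E° = -0.14 V) is the anode, so E°cell = +0.14 V.
Balancing electrons gives n = 2 (lcm of 2 and 2).
ΔG° = −nFE° = −(2)(96485)(+0.14) = -27,016 J = -27.0 kJ/mol.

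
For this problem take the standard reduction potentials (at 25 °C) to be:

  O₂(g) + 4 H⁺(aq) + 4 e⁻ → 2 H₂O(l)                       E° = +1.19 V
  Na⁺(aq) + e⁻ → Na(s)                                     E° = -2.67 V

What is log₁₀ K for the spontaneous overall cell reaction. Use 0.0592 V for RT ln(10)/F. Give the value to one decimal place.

Cathode: O₂/H₂O; anode: Na⁺/Na. E°cell = +3.86 V, n = 4.
log K = nE°cell / 0.0592 = (4)(+3.86) / 0.0592 = 260.8.

260.8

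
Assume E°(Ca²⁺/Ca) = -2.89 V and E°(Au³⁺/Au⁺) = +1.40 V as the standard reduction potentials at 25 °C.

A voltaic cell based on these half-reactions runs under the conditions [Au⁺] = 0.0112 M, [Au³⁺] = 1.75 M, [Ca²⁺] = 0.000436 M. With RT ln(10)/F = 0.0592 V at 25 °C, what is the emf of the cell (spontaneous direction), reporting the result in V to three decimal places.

Au³⁺/Au⁺ is the cathode (higher E°), Ca²⁺/Ca the anode: E°cell = +1.40 − (-2.89) = +4.29 V, n = 2.
Overall: Au³⁺(aq) + Ca(s) → Au⁺(aq) + Ca²⁺(aq)
Q = [Au⁺]·[Ca²⁺] / ([Au³⁺]); log Q = -5.554.
E = E° − (0.0592/n) log Q = +4.29 − (0.0592/2)(-5.554) = +4.454 V.

+4.454 V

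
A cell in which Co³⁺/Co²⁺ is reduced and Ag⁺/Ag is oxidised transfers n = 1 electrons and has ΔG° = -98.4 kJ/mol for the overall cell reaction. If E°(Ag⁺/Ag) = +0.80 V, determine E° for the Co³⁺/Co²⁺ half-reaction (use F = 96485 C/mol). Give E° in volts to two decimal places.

+1.82 V

E°cell = −ΔG°/(nF) = −(-98.4×10³)/((1)(96485)) = +1.020 V.
Since Co³⁺/Co²⁺ is the cathode and Ag⁺/Ag the anode, E°cell = E°(Co³⁺/Co²⁺) − E°(Ag⁺/Ag).
So E°(Co³⁺/Co²⁺) = E°cell + E°(Ag⁺/Ag) = +1.020 + (+0.80) = +1.82 V.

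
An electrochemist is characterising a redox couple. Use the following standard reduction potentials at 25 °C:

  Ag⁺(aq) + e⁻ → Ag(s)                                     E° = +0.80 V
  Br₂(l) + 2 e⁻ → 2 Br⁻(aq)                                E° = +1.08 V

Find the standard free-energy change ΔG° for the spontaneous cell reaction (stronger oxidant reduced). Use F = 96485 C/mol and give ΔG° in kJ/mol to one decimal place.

-54.0 kJ/mol

Br₂/Br⁻ (E° = +1.08 V) is the cathode; Ag⁺/Ag (E° = +0.80 V) is the anode, so E°cell = +0.28 V.
Balancing electrons gives n = 2 (lcm of 2 and 1).
ΔG° = −nFE° = −(2)(96485)(+0.28) = -54,032 J = -54.0 kJ/mol.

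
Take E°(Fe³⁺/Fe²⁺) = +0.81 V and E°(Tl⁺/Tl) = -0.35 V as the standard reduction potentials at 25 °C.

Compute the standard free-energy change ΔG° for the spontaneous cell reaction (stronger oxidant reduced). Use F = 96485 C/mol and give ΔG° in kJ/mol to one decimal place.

Fe³⁺/Fe²⁺ (E° = +0.81 V) is the cathode; Tl⁺/Tl (E° = -0.35 V) is the anode, so E°cell = +1.16 V.
Balancing electrons gives n = 1 (lcm of 1 and 1).
ΔG° = −nFE° = −(1)(96485)(+1.16) = -111,923 J = -111.9 kJ/mol.

-111.9 kJ/mol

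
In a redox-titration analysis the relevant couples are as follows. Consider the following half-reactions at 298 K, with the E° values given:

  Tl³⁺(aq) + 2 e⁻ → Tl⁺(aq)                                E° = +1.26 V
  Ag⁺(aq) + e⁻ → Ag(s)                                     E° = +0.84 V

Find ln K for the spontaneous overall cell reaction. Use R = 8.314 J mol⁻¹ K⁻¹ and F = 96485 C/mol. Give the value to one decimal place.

Cathode: Tl³⁺/Tl⁺; anode: Ag⁺/Ag. E°cell = (+1.26) − (+0.84) = +0.42 V, with n = 2.
ΔG° = −nFE° = −RT ln K, so ln K = nFE°/(RT) = (2)(96485)(+0.42) / ((8.314)(298)) = 32.712.

32.7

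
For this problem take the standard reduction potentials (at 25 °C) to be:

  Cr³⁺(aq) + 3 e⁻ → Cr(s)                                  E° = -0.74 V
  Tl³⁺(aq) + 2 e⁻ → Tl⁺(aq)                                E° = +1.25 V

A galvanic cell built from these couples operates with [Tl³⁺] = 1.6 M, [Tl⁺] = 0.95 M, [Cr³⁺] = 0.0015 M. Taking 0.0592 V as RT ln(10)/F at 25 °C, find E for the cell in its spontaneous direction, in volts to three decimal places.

Tl³⁺/Tl⁺ is the cathode (higher E°), Cr³⁺/Cr the anode: E°cell = +1.25 − (-0.74) = +1.99 V, n = 6.
Overall: 3 Tl³⁺(aq) + 2 Cr(s) → 3 Tl⁺(aq) + 2 Cr³⁺(aq)
Q = [Tl⁺]^3·[Cr³⁺]^2 / ([Tl³⁺]^3); log Q = -6.327.
E = E° − (0.0592/n) log Q = +1.99 − (0.0592/6)(-6.327) = +2.052 V.

+2.052 V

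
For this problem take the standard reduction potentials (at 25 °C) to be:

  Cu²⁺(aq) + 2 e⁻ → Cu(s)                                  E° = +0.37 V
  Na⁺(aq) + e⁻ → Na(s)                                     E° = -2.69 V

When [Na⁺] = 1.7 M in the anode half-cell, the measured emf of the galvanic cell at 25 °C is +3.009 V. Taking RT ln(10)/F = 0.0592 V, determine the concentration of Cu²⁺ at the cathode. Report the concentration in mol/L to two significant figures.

Cu²⁺/Cu is the cathode, Na⁺/Na the anode: E°cell = +3.06 V, n = 2.
Overall reaction: Cu²⁺(aq) + 2 Na(s) → Cu(s) + 2 Na⁺(aq); Q = [Na⁺]^2/[Cu²⁺]^1.
From E = E° − (0.0592/n) log Q: log Q = (E° − E)·n/0.0592 = (+3.06 − (+3.009))·2/0.0592 = 1.7230.
So 1·log[Cu²⁺] = 2·log(1.7) − log Q = 0.4609 − (1.7230) = -1.2621; [Cu²⁺] = 10^(-1.2621) ≈ 0.055 M.

0.055 M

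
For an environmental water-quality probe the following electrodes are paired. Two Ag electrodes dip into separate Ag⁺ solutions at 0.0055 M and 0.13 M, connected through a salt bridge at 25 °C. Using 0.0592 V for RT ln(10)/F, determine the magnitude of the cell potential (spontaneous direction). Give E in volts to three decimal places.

+0.081 V

For a concentration cell E°cell = 0. The 0.13 M side is the cathode (reduction is favoured where [Ag⁺] is higher).
With n = 1, E = −(0.0592/1) log([Ag⁺]ₐₙ/[Ag⁺]꜀ₐₜ) = −(0.0592/1) log(0.0055/0.13) = −(0.0592/1)(-1.374) = +0.081 V.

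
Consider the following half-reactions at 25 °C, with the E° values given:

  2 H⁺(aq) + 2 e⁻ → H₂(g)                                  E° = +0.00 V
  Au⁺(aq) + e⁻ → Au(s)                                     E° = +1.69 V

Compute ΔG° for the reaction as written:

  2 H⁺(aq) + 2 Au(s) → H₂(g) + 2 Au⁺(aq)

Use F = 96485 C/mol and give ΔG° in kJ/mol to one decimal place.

As written, H⁺/H₂ is reduced (cathode) and Au⁺/Au is oxidised (anode), so E°cell = (+0.00) − (+1.69) = -1.69 V.
Balancing electrons gives n = 2.
ΔG° = −nFE° = −(2)(96485)(-1.69) = 326,119 J = +326.1 kJ/mol.

+326.1 kJ/mol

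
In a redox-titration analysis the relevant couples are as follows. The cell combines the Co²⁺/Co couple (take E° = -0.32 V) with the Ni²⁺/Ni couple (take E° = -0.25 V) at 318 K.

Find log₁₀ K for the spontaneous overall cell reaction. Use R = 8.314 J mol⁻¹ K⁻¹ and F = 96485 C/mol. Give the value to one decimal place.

2.2

Cathode: Ni²⁺/Ni; anode: Co²⁺/Co. E°cell = (-0.25) − (-0.32) = +0.07 V, with n = 2.
ΔG° = −nFE° = −RT ln K, so ln K = nFE°/(RT) = (2)(96485)(+0.07) / ((8.314)(318)) = 5.109.
log₁₀ K = 5.109 / ln 10 = 2.2.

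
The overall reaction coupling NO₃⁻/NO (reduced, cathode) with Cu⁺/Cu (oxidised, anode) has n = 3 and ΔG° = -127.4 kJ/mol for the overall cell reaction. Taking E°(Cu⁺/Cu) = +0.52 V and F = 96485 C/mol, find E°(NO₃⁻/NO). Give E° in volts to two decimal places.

+0.96 V

E°cell = −ΔG°/(nF) = −(-127.4×10³)/((3)(96485)) = +0.440 V.
Since NO₃⁻/NO is the cathode and Cu⁺/Cu the anode, E°cell = E°(NO₃⁻/NO) − E°(Cu⁺/Cu).
So E°(NO₃⁻/NO) = E°cell + E°(Cu⁺/Cu) = +0.440 + (+0.52) = +0.96 V.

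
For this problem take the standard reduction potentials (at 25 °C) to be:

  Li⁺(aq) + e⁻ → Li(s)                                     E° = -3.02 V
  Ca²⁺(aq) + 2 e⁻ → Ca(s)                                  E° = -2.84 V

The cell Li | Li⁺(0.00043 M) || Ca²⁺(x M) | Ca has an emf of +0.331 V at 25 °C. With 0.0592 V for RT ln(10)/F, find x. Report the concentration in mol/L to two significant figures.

Ca²⁺/Ca is the cathode, Li⁺/Li the anode: E°cell = +0.18 V, n = 2.
Overall reaction: Ca²⁺(aq) + 2 Li(s) → Ca(s) + 2 Li⁺(aq); Q = [Li⁺]^2/[Ca²⁺]^1.
From E = E° − (0.0592/n) log Q: log Q = (E° − E)·n/0.0592 = (+0.18 − (+0.331))·2/0.0592 = -5.1014.
So 1·log[Ca²⁺] = 2·log(0.00043) − log Q = -6.7331 − (-5.1014) = -1.6317; [Ca²⁺] = 10^(-1.6317) ≈ 0.023 M.

0.023 M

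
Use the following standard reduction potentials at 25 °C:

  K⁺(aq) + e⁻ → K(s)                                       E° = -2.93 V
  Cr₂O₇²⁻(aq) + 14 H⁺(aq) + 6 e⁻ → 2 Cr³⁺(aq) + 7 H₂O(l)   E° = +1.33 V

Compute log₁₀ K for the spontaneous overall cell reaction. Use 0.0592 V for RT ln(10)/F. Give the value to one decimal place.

Cathode: Cr₂O₇²⁻/Cr³⁺; anode: K⁺/K. E°cell = +4.26 V, n = 6.
log K = nE°cell / 0.0592 = (6)(+4.26) / 0.0592 = 431.8.

431.8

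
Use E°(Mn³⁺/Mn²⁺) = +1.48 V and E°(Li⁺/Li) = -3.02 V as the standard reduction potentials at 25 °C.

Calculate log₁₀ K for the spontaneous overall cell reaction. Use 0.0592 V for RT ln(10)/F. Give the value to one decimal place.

Cathode: Mn³⁺/Mn²⁺; anode: Li⁺/Li. E°cell = +4.50 V, n = 1.
log K = nE°cell / 0.0592 = (1)(+4.50) / 0.0592 = 76.0.

76.0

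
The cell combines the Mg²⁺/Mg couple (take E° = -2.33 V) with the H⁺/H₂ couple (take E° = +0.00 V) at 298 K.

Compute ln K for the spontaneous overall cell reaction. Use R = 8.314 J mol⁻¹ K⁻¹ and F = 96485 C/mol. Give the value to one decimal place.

Cathode: H⁺/H₂; anode: Mg²⁺/Mg. E°cell = (+0.00) − (-2.33) = +2.33 V, with n = 2.
ΔG° = −nFE° = −RT ln K, so ln K = nFE°/(RT) = (2)(96485)(+2.33) / ((8.314)(298)) = 181.476.

181.5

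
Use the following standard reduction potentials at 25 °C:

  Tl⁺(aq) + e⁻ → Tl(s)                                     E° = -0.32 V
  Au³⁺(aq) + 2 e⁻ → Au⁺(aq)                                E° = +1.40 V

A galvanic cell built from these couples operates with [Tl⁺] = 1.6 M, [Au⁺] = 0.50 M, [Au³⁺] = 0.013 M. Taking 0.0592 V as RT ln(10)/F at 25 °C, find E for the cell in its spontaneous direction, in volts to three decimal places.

+1.661 V

Au³⁺/Au⁺ is the cathode (higher E°), Tl⁺/Tl the anode: E°cell = +1.40 − (-0.32) = +1.72 V, n = 2.
Overall: Au³⁺(aq) + 2 Tl(s) → Au⁺(aq) + 2 Tl⁺(aq)
Q = [Au⁺]·[Tl⁺]^2 / ([Au³⁺]); log Q = 1.993.
E = E° − (0.0592/n) log Q = +1.72 − (0.0592/2)(1.993) = +1.661 V.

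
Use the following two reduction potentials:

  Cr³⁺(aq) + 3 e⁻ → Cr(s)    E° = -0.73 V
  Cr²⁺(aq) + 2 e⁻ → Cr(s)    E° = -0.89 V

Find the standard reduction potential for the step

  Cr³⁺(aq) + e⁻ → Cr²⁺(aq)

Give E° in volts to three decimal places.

Sequential free energies add, so n₃E°₃ = n₁E°₁ + n₂E°₂.
With n₃ = 3, and the known step contributing 2×(-0.89) V, the unknown satisfies 1·E° = 3×(-0.73) − 2×(-0.89) = -0.410.
E° = -0.410 / 1 = -0.410 V.

-0.410 V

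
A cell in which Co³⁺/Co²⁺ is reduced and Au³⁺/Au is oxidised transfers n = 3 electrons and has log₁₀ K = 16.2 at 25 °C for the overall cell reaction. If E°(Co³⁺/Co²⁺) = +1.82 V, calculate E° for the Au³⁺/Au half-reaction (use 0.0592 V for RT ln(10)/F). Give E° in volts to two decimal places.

E°cell = (0.0592/n)·log K = (0.0592/3)(16.2) = +0.320 V.
Since Co³⁺/Co²⁺ is the cathode and Au³⁺/Au the anode, E°cell = E°(Co³⁺/Co²⁺) − E°(Au³⁺/Au).
So E°(Au³⁺/Au) = E°(Co³⁺/Co²⁺) − E°cell = (+1.82) − (+0.320) = +1.50 V.

+1.50 V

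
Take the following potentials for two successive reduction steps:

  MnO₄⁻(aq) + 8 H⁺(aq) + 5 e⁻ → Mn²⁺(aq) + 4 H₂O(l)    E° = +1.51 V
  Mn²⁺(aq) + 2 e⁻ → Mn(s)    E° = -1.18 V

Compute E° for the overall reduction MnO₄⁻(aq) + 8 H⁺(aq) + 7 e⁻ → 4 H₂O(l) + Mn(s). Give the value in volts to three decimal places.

+0.741 V

Adding the free-energy changes (−nFE°) of the two steps gives −n₃FE°₃ = −n₁FE°₁ − n₂FE°₂.
E°₃ = (5×+1.51 + 2×-1.18) / 7 = (+5.190) / 7 = +0.741 V.
Simply averaging or adding the two E° values would be wrong; the electron-weighted sum is required.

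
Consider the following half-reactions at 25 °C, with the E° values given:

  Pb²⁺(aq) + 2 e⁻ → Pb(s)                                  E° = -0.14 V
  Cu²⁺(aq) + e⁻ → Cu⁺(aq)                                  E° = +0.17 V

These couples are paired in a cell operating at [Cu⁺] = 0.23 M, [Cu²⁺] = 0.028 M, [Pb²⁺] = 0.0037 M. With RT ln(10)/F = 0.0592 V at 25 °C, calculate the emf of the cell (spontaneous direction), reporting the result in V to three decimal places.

+0.328 V

Cu²⁺/Cu⁺ is the cathode (higher E°), Pb²⁺/Pb the anode: E°cell = +0.17 − (-0.14) = +0.31 V, n = 2.
Overall: 2 Cu²⁺(aq) + Pb(s) → 2 Cu⁺(aq) + Pb²⁺(aq)
Q = [Cu⁺]^2·[Pb²⁺] / ([Cu²⁺]^2); log Q = -0.603.
E = E° − (0.0592/n) log Q = +0.31 − (0.0592/2)(-0.603) = +0.328 V.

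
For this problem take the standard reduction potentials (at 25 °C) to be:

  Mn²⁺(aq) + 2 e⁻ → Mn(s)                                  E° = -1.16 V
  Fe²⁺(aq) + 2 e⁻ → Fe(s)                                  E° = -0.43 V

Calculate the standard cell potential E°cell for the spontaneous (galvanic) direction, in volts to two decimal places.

+0.73 V

The Fe²⁺/Fe couple has the higher reduction potential, so it is the cathode; Mn²⁺/Mn is oxidised at the anode.
E°cell = E°(cathode) − E°(anode) = (-0.43) − (-1.16) = +0.73 V.
Since E°cell > 0, the reaction is spontaneous under standard conditions.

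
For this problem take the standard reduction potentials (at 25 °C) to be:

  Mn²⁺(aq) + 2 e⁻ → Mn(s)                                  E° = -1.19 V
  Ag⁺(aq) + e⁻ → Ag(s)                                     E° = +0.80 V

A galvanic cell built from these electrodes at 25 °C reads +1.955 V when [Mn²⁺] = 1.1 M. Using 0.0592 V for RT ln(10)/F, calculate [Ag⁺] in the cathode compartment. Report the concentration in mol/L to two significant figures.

Ag⁺/Ag is the cathode, Mn²⁺/Mn the anode: E°cell = +1.99 V, n = 2.
Overall reaction: 2 Ag⁺(aq) + Mn(s) → 2 Ag(s) + Mn²⁺(aq); Q = [Mn²⁺]^1/[Ag⁺]^2.
From E = E° − (0.0592/n) log Q: log Q = (E° − E)·n/0.0592 = (+1.99 − (+1.955))·2/0.0592 = 1.1824.
So 2·log[Ag⁺] = 1·log(1.1) − log Q = 0.0414 − (1.1824) = -1.1410; log[Ag⁺] = -1.1410 / 2 = -0.5705; [Ag⁺] = 10^(-0.5705) ≈ 0.27 M.

0.27 M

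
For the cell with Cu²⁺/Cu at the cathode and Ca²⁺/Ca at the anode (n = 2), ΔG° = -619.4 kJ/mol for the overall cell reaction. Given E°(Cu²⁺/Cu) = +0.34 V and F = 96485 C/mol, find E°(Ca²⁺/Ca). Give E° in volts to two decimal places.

-2.87 V

E°cell = −ΔG°/(nF) = −(-619.4×10³)/((2)(96485)) = +3.210 V.
Since Cu²⁺/Cu is the cathode and Ca²⁺/Ca the anode, E°cell = E°(Cu²⁺/Cu) − E°(Ca²⁺/Ca).
So E°(Ca²⁺/Ca) = E°(Cu²⁺/Cu) − E°cell = (+0.34) − (+3.210) = -2.87 V.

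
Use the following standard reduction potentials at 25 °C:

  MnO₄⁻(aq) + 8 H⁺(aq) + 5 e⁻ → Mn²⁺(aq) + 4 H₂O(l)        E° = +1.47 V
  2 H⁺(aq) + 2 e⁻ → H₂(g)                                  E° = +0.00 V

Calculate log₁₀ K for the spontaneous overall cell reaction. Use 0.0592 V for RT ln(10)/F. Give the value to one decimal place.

248.3

Cathode: MnO₄⁻/Mn²⁺; anode: H⁺/H₂. E°cell = +1.47 V, n = 10.
log K = nE°cell / 0.0592 = (10)(+1.47) / 0.0592 = 248.3.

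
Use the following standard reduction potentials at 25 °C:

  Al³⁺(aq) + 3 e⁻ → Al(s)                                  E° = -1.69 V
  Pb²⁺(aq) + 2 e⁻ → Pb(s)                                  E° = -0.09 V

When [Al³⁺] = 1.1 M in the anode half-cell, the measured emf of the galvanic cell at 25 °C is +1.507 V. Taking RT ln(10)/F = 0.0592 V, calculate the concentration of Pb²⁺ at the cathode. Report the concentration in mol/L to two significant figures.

0.00077 M

Pb²⁺/Pb is the cathode, Al³⁺/Al the anode: E°cell = +1.60 V, n = 6.
Overall reaction: 3 Pb²⁺(aq) + 2 Al(s) → 3 Pb(s) + 2 Al³⁺(aq); Q = [Al³⁺]^2/[Pb²⁺]^3.
From E = E° − (0.0592/n) log Q: log Q = (E° − E)·n/0.0592 = (+1.60 − (+1.507))·6/0.0592 = 9.4257.
So 3·log[Pb²⁺] = 2·log(1.1) − log Q = 0.0828 − (9.4257) = -9.3429; log[Pb²⁺] = -9.3429 / 3 = -3.1143; [Pb²⁺] = 10^(-3.1143) ≈ 0.00077 M.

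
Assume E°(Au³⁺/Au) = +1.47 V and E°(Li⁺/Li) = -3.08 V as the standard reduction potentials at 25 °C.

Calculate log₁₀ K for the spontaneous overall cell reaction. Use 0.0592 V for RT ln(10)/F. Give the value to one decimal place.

Cathode: Au³⁺/Au; anode: Li⁺/Li. E°cell = +4.55 V, n = 3.
log K = nE°cell / 0.0592 = (3)(+4.55) / 0.0592 = 230.6.

230.6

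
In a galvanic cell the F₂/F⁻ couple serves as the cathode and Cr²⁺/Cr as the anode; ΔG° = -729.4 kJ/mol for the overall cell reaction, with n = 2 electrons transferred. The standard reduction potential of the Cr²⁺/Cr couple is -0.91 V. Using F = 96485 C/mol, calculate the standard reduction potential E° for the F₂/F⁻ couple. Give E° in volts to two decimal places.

+2.87 V

E°cell = −ΔG°/(nF) = −(-729.4×10³)/((2)(96485)) = +3.780 V.
Since F₂/F⁻ is the cathode and Cr²⁺/Cr the anode, E°cell = E°(F₂/F⁻) − E°(Cr²⁺/Cr).
So E°(F₂/F⁻) = E°cell + E°(Cr²⁺/Cr) = +3.780 + (-0.91) = +2.87 V.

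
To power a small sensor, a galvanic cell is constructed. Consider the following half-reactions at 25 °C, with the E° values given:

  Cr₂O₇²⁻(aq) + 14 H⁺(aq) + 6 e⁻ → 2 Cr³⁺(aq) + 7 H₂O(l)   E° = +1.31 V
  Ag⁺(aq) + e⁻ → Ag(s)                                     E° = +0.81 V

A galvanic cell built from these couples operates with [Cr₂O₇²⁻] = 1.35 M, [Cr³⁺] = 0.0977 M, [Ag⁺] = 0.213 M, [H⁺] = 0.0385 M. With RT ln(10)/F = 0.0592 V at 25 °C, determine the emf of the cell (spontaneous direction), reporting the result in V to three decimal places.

Cr₂O₇²⁻/Cr³⁺ is the cathode (higher E°), Ag⁺/Ag the anode: E°cell = +1.31 − (+0.81) = +0.50 V, n = 6.
Overall: Cr₂O₇²⁻(aq) + 14 H⁺(aq) + 6 Ag(s) → 2 Cr³⁺(aq) + 7 H₂O(l) + 6 Ag⁺(aq)
Q = [Cr³⁺]^2·[Ag⁺]^6 / ([Cr₂O₇²⁻]·[H⁺]^14); log Q = 13.623.
E = E° − (0.0592/n) log Q = +0.50 − (0.0592/6)(13.623) = +0.366 V.

+0.366 V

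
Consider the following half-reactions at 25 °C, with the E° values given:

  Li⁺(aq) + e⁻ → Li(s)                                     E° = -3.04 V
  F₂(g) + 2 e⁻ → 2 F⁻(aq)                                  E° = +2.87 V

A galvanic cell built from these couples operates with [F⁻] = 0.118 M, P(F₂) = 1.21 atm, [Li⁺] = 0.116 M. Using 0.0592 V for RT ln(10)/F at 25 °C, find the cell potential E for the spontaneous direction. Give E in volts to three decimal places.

+6.023 V

F₂/F⁻ is the cathode (higher E°), Li⁺/Li the anode: E°cell = +2.87 − (-3.04) = +5.91 V, n = 2.
Overall: F₂(g) + 2 Li(s) → 2 F⁻(aq) + 2 Li⁺(aq)
Q = [F⁻]^2·[Li⁺]^2 / (P(F₂)); log Q = -3.810.
E = E° − (0.0592/n) log Q = +5.91 − (0.0592/2)(-3.810) = +6.023 V.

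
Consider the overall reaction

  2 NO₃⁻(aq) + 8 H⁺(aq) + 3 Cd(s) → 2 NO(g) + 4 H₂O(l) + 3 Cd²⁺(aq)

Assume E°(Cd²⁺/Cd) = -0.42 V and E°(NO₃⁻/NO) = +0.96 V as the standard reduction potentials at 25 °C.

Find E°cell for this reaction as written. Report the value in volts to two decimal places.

+1.38 V

The NO₃⁻/NO couple has the higher reduction potential, so it is the cathode; Cd²⁺/Cd is oxidised at the anode.
E°cell = E°(cathode) − E°(anode) = (+0.96) − (-0.42) = +1.38 V.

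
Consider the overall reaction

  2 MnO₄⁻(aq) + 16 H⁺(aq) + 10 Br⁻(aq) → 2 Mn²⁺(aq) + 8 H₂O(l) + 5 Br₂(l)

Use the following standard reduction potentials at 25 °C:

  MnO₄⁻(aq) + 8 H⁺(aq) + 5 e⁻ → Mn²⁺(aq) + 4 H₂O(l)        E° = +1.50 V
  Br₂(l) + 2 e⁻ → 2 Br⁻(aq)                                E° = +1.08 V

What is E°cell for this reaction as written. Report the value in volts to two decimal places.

+0.42 V

The MnO₄⁻/Mn²⁺ couple has the higher reduction potential, so it is the cathode; Br₂/Br⁻ is oxidised at the anode.
E°cell = E°(cathode) − E°(anode) = (+1.50) − (+1.08) = +0.42 V.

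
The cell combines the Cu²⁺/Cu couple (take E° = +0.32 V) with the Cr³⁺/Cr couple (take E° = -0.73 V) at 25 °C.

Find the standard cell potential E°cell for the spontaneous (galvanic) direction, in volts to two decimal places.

The Cu²⁺/Cu couple has the higher reduction potential, so it is the cathode; Cr³⁺/Cr is oxidised at the anode.
E°cell = E°(cathode) − E°(anode) = (+0.32) − (-0.73) = +1.05 V.

+1.05 V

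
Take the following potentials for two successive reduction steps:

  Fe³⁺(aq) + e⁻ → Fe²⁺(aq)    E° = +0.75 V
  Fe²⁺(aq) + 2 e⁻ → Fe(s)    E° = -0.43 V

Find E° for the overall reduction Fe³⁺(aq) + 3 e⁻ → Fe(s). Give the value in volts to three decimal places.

-0.037 V

Since ΔG° = −nFE° is additive over sequential reductions, n₃E°₃ = n₁E°₁ + n₂E°₂.
E°₃ = (1×+0.75 + 2×-0.43) / 3 = (-0.110) / 3 = -0.037 V.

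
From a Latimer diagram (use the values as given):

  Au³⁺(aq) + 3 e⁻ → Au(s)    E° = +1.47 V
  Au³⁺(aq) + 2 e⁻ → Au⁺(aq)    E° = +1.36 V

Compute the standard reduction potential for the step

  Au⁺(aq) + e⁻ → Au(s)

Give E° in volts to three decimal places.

Sequential free energies add, so n₃E°₃ = n₁E°₁ + n₂E°₂.
With n₃ = 3, and the known step contributing 2×(+1.36) V, the unknown satisfies 1·E° = 3×(+1.47) − 2×(+1.36) = +1.690.
E° = +1.690 / 1 = +1.690 V.

+1.690 V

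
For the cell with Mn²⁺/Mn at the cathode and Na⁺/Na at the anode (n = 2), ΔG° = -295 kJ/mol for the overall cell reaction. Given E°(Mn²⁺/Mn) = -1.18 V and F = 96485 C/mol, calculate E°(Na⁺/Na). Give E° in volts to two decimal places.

-2.71 V

E°cell = −ΔG°/(nF) = −(-295×10³)/((2)(96485)) = +1.529 V.
Since Mn²⁺/Mn is the cathode and Na⁺/Na the anode, E°cell = E°(Mn²⁺/Mn) − E°(Na⁺/Na).
So E°(Na⁺/Na) = E°(Mn²⁺/Mn) − E°cell = (-1.18) − (+1.529) = -2.71 V.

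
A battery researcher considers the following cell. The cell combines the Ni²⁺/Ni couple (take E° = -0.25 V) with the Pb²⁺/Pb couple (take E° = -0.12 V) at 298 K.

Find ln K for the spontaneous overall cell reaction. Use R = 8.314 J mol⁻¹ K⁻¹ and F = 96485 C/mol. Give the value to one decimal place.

Cathode: Pb²⁺/Pb; anode: Ni²⁺/Ni. E°cell = (-0.12) − (-0.25) = +0.13 V, with n = 2.
ΔG° = −nFE° = −RT ln K, so ln K = nFE°/(RT) = (2)(96485)(+0.13) / ((8.314)(298)) = 10.125.

10.1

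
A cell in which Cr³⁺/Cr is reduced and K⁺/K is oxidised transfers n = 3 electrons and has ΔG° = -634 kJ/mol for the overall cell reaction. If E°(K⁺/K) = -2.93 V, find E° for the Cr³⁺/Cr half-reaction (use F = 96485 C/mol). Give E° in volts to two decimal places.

E°cell = −ΔG°/(nF) = −(-634×10³)/((3)(96485)) = +2.190 V.
Since Cr³⁺/Cr is the cathode and K⁺/K the anode, E°cell = E°(Cr³⁺/Cr) − E°(K⁺/K).
So E°(Cr³⁺/Cr) = E°cell + E°(K⁺/K) = +2.190 + (-2.93) = -0.74 V.

-0.74 V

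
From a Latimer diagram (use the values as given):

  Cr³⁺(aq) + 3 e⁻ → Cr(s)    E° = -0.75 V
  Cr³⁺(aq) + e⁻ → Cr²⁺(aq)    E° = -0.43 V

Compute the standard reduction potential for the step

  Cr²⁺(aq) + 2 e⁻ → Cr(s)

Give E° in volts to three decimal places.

Sequential free energies add, so n₃E°₃ = n₁E°₁ + n₂E°₂.
With n₃ = 3, and the known step contributing 1×(-0.43) V, the unknown satisfies 2·E° = 3×(-0.75) − 1×(-0.43) = -1.820.
E° = -1.820 / 2 = -0.910 V.

-0.910 V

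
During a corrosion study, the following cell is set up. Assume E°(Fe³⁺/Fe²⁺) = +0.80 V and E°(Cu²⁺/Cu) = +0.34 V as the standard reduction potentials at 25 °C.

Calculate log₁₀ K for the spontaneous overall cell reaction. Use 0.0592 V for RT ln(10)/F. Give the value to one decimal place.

15.5

Cathode: Fe³⁺/Fe²⁺; anode: Cu²⁺/Cu. E°cell = +0.46 V, n = 2.
log K = nE°cell / 0.0592 = (2)(+0.46) / 0.0592 = 15.5.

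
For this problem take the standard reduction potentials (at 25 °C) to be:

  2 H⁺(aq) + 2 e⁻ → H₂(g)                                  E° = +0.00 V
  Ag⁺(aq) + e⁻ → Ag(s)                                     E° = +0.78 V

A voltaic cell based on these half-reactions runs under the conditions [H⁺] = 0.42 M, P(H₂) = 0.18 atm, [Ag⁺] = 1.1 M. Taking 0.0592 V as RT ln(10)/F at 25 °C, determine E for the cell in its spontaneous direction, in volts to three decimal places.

Ag⁺/Ag is the cathode (higher E°), H⁺/H₂ the anode: E°cell = +0.78 − (+0.00) = +0.78 V, n = 2.
Overall: 2 Ag⁺(aq) + H₂(g) → 2 Ag(s) + 2 H⁺(aq)
Q = [H⁺]^2 / ([Ag⁺]^2·P(H₂)); log Q = -0.092.
E = E° − (0.0592/n) log Q = +0.78 − (0.0592/2)(-0.092) = +0.783 V.

+0.783 V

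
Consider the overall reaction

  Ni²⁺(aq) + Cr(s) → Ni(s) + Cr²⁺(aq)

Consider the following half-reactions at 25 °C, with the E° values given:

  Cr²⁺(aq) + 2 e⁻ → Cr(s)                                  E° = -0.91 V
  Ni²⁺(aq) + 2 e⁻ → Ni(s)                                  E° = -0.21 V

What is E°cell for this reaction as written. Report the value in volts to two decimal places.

The Ni²⁺/Ni couple has the higher reduction potential, so it is the cathode; Cr²⁺/Cr is oxidised at the anode.
E°cell = E°(cathode) − E°(anode) = (-0.21) − (-0.91) = +0.70 V.
Since E°cell > 0, the reaction is spontaneous under standard conditions.

+0.70 V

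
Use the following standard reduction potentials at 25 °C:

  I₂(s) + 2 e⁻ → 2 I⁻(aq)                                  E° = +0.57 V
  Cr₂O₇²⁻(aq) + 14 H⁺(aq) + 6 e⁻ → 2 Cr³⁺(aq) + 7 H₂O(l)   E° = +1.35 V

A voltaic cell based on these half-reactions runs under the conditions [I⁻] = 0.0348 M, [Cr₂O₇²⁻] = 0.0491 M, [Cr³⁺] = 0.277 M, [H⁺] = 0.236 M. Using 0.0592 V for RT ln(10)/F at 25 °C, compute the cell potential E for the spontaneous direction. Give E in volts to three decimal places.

Cr₂O₇²⁻/Cr³⁺ is the cathode (higher E°), I₂/I⁻ the anode: E°cell = +1.35 − (+0.57) = +0.78 V, n = 6.
Overall: Cr₂O₇²⁻(aq) + 14 H⁺(aq) + 6 I⁻(aq) → 2 Cr³⁺(aq) + 7 H₂O(l) + 3 I₂(s)
Q = [Cr³⁺]^2 / ([Cr₂O₇²⁻]·[H⁺]^14·[I⁻]^6); log Q = 17.724.
E = E° − (0.0592/n) log Q = +0.78 − (0.0592/6)(17.724) = +0.605 V.

+0.605 V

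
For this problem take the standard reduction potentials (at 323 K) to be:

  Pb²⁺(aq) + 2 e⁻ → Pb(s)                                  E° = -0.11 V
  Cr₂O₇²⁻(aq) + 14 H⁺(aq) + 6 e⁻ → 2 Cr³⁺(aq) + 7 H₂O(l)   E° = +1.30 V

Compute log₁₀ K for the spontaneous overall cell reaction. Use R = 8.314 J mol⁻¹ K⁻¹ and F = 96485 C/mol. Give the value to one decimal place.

132.0

Cathode: Cr₂O₇²⁻/Cr³⁺; anode: Pb²⁺/Pb. E°cell = (+1.30) − (-0.11) = +1.41 V, with n = 6.
ΔG° = −nFE° = −RT ln K, so ln K = nFE°/(RT) = (6)(96485)(+1.41) / ((8.314)(323)) = 303.961.
log₁₀ K = 303.961 / ln 10 = 132.0.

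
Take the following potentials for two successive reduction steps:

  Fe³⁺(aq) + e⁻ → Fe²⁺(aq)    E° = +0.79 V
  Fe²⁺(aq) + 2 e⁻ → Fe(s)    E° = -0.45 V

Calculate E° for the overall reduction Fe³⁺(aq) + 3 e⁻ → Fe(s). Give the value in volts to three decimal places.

-0.037 V

Adding the free-energy changes (−nFE°) of the two steps gives −n₃FE°₃ = −n₁FE°₁ − n₂FE°₂.
E°₃ = (1×+0.79 + 2×-0.45) / 3 = (-0.110) / 3 = -0.037 V.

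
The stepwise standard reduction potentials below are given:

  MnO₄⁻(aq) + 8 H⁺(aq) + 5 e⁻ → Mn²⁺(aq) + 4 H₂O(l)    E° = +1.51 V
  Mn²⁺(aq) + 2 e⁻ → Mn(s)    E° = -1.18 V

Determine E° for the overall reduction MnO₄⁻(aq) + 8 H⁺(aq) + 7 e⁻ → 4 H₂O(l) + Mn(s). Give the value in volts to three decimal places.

+0.741 V

Since ΔG° = −nFE° is additive over sequential reductions, n₃E°₃ = n₁E°₁ + n₂E°₂.
E°₃ = (5×+1.51 + 2×-1.18) / 7 = (+5.190) / 7 = +0.741 V.
E° values themselves are not directly additive — weighting by electron count is essential.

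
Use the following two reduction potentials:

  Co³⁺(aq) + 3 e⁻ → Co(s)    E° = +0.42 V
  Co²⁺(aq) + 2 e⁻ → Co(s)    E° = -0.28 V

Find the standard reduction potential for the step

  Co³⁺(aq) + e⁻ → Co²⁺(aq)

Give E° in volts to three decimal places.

Sequential free energies add, so n₃E°₃ = n₁E°₁ + n₂E°₂.
With n₃ = 3, and the known step contributing 2×(-0.28) V, the unknown satisfies 1·E° = 3×(+0.42) − 2×(-0.28) = +1.820.
E° = +1.820 / 1 = +1.820 V.

+1.820 V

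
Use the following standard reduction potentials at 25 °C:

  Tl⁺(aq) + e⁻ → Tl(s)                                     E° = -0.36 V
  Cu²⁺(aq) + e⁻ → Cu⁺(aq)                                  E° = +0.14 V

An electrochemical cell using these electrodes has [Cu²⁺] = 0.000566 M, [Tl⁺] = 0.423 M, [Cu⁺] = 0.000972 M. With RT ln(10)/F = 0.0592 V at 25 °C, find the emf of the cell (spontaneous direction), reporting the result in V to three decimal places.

+0.508 V

Cu²⁺/Cu⁺ is the cathode (higher E°), Tl⁺/Tl the anode: E°cell = +0.14 − (-0.36) = +0.50 V, n = 1.
Overall: Cu²⁺(aq) + Tl(s) → Cu⁺(aq) + Tl⁺(aq)
Q = [Cu⁺]·[Tl⁺] / ([Cu²⁺]); log Q = -0.139.
E = E° − (0.0592/n) log Q = +0.50 − (0.0592/1)(-0.139) = +0.508 V.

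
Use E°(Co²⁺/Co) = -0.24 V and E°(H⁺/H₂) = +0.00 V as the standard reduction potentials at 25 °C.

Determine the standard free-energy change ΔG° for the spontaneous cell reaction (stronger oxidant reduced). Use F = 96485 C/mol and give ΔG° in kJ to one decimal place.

-46.3 kJ

H⁺/H₂ (E° = +0.00 V) is the cathode; Co²⁺/Co (E° = -0.24 V) is the anode, so E°cell = +0.24 V.
Balancing electrons gives n = 2 (lcm of 2 and 2).
ΔG° = −nFE° = −(2)(96485)(+0.24) = -46,313 J = -46.3 kJ.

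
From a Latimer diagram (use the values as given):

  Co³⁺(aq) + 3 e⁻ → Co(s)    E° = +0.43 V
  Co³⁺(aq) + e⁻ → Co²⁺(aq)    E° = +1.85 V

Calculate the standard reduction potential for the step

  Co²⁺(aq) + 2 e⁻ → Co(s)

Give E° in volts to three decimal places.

-0.280 V

Sequential free energies add, so n₃E°₃ = n₁E°₁ + n₂E°₂.
With n₃ = 3, and the known step contributing 1×(+1.85) V, the unknown satisfies 2·E° = 3×(+0.43) − 1×(+1.85) = -0.560.
E° = -0.560 / 2 = -0.280 V.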